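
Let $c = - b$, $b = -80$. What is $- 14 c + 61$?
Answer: $-1059$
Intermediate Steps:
$c = 80$ ($c = \left(-1\right) \left(-80\right) = 80$)
$- 14 c + 61 = \left(-14\right) 80 + 61 = -1120 + 61 = -1059$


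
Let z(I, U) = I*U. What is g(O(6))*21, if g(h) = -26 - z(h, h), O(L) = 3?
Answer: -735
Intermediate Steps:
g(h) = -26 - h**2 (g(h) = -26 - h*h = -26 - h**2)
g(O(6))*21 = (-26 - 1*3**2)*21 = (-26 - 1*9)*21 = (-26 - 9)*21 = -35*21 = -735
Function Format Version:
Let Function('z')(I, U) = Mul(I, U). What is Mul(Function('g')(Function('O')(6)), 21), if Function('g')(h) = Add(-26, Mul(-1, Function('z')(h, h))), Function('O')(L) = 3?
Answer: -735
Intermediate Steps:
Function('g')(h) = Add(-26, Mul(-1, Pow(h, 2))) (Function('g')(h) = Add(-26, Mul(-1, Mul(h, h))) = Add(-26, Mul(-1, Pow(h, 2))))
Mul(Function('g')(Function('O')(6)), 21) = Mul(Add(-26, Mul(-1, Pow(3, 2))), 21) = Mul(Add(-26, Mul(-1, 9)), 21) = Mul(Add(-26, -9), 21) = Mul(-35, 21) = -735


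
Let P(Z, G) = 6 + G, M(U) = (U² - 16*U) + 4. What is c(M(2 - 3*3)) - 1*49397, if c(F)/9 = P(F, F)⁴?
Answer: 7695275332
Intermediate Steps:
M(U) = 4 + U² - 16*U
c(F) = 9*(6 + F)⁴
c(M(2 - 3*3)) - 1*49397 = 9*(6 + (4 + (2 - 3*3)² - 16*(2 - 3*3)))⁴ - 1*49397 = 9*(6 + (4 + (2 - 9)² - 16*(2 - 9)))⁴ - 49397 = 9*(6 + (4 + (-7)² - 16*(-7)))⁴ - 49397 = 9*(6 + (4 + 49 + 112))⁴ - 49397 = 9*(6 + 165)⁴ - 49397 = 9*171⁴ - 49397 = 9*855036081 - 49397 = 7695324729 - 49397 = 7695275332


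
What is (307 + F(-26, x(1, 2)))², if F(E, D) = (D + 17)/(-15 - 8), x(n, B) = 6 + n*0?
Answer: 93636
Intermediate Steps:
x(n, B) = 6 (x(n, B) = 6 + 0 = 6)
F(E, D) = -17/23 - D/23 (F(E, D) = (17 + D)/(-23) = (17 + D)*(-1/23) = -17/23 - D/23)
(307 + F(-26, x(1, 2)))² = (307 + (-17/23 - 1/23*6))² = (307 + (-17/23 - 6/23))² = (307 - 1)² = 306² = 93636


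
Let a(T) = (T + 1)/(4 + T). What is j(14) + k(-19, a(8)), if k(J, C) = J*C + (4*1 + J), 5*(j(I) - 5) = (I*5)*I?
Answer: 687/4 ≈ 171.75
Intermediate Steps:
j(I) = 5 + I² (j(I) = 5 + ((I*5)*I)/5 = 5 + ((5*I)*I)/5 = 5 + (5*I²)/5 = 5 + I²)
a(T) = (1 + T)/(4 + T)
k(J, C) = 4 + J + C*J (k(J, C) = C*J + (4 + J) = 4 + J + C*J)
j(14) + k(-19, a(8)) = (5 + 14²) + (4 - 19 + ((1 + 8)/(4 + 8))*(-19)) = (5 + 196) + (4 - 19 + (9/12)*(-19)) = 201 + (4 - 19 + ((1/12)*9)*(-19)) = 201 + (4 - 19 + (¾)*(-19)) = 201 + (4 - 19 - 57/4) = 201 - 117/4 = 687/4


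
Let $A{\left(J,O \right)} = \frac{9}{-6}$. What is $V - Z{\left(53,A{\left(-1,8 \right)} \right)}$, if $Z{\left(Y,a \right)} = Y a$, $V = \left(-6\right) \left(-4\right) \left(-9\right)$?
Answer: $- \frac{273}{2} \approx -136.5$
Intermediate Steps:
$A{\left(J,O \right)} = - \frac{3}{2}$ ($A{\left(J,O \right)} = 9 \left(- \frac{1}{6}\right) = - \frac{3}{2}$)
$V = -216$ ($V = 24 \left(-9\right) = -216$)
$V - Z{\left(53,A{\left(-1,8 \right)} \right)} = -216 - 53 \left(- \frac{3}{2}\right) = -216 - - \frac{159}{2} = -216 + \frac{159}{2} = - \frac{273}{2}$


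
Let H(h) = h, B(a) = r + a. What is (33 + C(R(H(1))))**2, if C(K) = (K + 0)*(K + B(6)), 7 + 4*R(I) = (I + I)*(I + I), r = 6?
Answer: 154449/256 ≈ 603.32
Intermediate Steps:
B(a) = 6 + a
R(I) = -7/4 + I**2 (R(I) = -7/4 + ((I + I)*(I + I))/4 = -7/4 + ((2*I)*(2*I))/4 = -7/4 + (4*I**2)/4 = -7/4 + I**2)
C(K) = K*(12 + K) (C(K) = (K + 0)*(K + (6 + 6)) = K*(K + 12) = K*(12 + K))
(33 + C(R(H(1))))**2 = (33 + (-7/4 + 1**2)*(12 + (-7/4 + 1**2)))**2 = (33 + (-7/4 + 1)*(12 + (-7/4 + 1)))**2 = (33 - 3*(12 - 3/4)/4)**2 = (33 - 3/4*45/4)**2 = (33 - 135/16)**2 = (393/16)**2 = 154449/256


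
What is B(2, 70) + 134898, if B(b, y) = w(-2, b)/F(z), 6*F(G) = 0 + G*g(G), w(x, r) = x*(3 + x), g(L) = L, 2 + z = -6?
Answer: 2158365/16 ≈ 1.3490e+5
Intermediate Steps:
z = -8 (z = -2 - 6 = -8)
F(G) = G**2/6 (F(G) = (0 + G*G)/6 = (0 + G**2)/6 = G**2/6)
B(b, y) = -3/16 (B(b, y) = (-2*(3 - 2))/(((1/6)*(-8)**2)) = (-2*1)/(((1/6)*64)) = -2/32/3 = -2*3/32 = -3/16)
B(2, 70) + 134898 = -3/16 + 134898 = 2158365/16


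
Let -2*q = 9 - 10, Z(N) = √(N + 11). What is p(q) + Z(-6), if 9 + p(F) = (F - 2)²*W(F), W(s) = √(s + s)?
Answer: -27/4 + √5 ≈ -4.5139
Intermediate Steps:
Z(N) = √(11 + N)
W(s) = √2*√s (W(s) = √(2*s) = √2*√s)
q = ½ (q = -(9 - 10)/2 = -½*(-1) = ½ ≈ 0.50000)
p(F) = -9 + √2*√F*(-2 + F)² (p(F) = -9 + (F - 2)²*(√2*√F) = -9 + (-2 + F)²*(√2*√F) = -9 + √2*√F*(-2 + F)²)
p(q) + Z(-6) = (-9 + √2*√(½)*(-2 + ½)²) + √(11 - 6) = (-9 + √2*(√2/2)*(-3/2)²) + √5 = (-9 + √2*(√2/2)*(9/4)) + √5 = (-9 + 9/4) + √5 = -27/4 + √5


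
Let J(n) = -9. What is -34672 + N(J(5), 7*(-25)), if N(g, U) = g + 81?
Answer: -34600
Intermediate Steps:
N(g, U) = 81 + g
-34672 + N(J(5), 7*(-25)) = -34672 + (81 - 9) = -34672 + 72 = -34600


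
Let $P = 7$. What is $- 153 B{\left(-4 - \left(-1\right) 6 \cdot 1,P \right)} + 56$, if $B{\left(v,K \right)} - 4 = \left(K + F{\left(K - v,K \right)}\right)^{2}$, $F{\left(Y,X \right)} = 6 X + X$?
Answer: $-480364$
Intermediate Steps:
$F{\left(Y,X \right)} = 7 X$
$B{\left(v,K \right)} = 4 + 64 K^{2}$ ($B{\left(v,K \right)} = 4 + \left(K + 7 K\right)^{2} = 4 + \left(8 K\right)^{2} = 4 + 64 K^{2}$)
$- 153 B{\left(-4 - \left(-1\right) 6 \cdot 1,P \right)} + 56 = - 153 \left(4 + 64 \cdot 7^{2}\right) + 56 = - 153 \left(4 + 64 \cdot 49\right) + 56 = - 153 \left(4 + 3136\right) + 56 = \left(-153\right) 3140 + 56 = -480420 + 56 = -480364$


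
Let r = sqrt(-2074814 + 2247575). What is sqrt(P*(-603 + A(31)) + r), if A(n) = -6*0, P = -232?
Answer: sqrt(139896 + sqrt(172761)) ≈ 374.58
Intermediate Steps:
A(n) = 0
r = sqrt(172761) ≈ 415.65
sqrt(P*(-603 + A(31)) + r) = sqrt(-232*(-603 + 0) + sqrt(172761)) = sqrt(-232*(-603) + sqrt(172761)) = sqrt(139896 + sqrt(172761))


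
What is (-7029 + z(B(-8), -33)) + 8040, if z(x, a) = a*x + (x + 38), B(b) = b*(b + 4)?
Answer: 25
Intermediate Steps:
B(b) = b*(4 + b)
z(x, a) = 38 + x + a*x (z(x, a) = a*x + (38 + x) = 38 + x + a*x)
(-7029 + z(B(-8), -33)) + 8040 = (-7029 + (38 - 8*(4 - 8) - (-264)*(4 - 8))) + 8040 = (-7029 + (38 - 8*(-4) - (-264)*(-4))) + 8040 = (-7029 + (38 + 32 - 33*32)) + 8040 = (-7029 + (38 + 32 - 1056)) + 8040 = (-7029 - 986) + 8040 = -8015 + 8040 = 25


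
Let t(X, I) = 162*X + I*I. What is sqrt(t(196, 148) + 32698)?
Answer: sqrt(86354) ≈ 293.86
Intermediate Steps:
t(X, I) = I**2 + 162*X (t(X, I) = 162*X + I**2 = I**2 + 162*X)
sqrt(t(196, 148) + 32698) = sqrt((148**2 + 162*196) + 32698) = sqrt((21904 + 31752) + 32698) = sqrt(53656 + 32698) = sqrt(86354)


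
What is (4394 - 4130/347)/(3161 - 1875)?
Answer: 760294/223121 ≈ 3.4075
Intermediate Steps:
(4394 - 4130/347)/(3161 - 1875) = (4394 - 4130*1/347)/1286 = (4394 - 4130/347)*(1/1286) = (1520588/347)*(1/1286) = 760294/223121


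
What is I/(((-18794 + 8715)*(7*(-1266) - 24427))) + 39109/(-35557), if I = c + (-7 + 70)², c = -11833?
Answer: -354652018671/322434557591 ≈ -1.0999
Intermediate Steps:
I = -7864 (I = -11833 + (-7 + 70)² = -11833 + 63² = -11833 + 3969 = -7864)
I/(((-18794 + 8715)*(7*(-1266) - 24427))) + 39109/(-35557) = -7864*1/((-18794 + 8715)*(7*(-1266) - 24427)) + 39109/(-35557) = -7864*(-1/(10079*(-8862 - 24427))) + 39109*(-1/35557) = -7864/((-10079*(-33289))) - 1057/961 = -7864/335519831 - 1057/961 = -354652018671/322434557591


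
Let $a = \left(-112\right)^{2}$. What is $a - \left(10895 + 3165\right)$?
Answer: $-1516$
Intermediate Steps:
$a = 12544$
$a - \left(10895 + 3165\right) = 12544 - \left(10895 + 3165\right) = 12544 - 14060 = -1516$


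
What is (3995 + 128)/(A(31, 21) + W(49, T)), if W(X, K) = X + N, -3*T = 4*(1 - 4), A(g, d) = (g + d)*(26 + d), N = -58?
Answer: 4123/2435 ≈ 1.6932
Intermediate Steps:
A(g, d) = (26 + d)*(d + g) (A(g, d) = (d + g)*(26 + d) = (26 + d)*(d + g))
T = 4 (T = -4*(1 - 4)/3 = -4*(-3)/3 = -⅓*(-12) = 4)
W(X, K) = -58 + X (W(X, K) = X - 58 = -58 + X)
(3995 + 128)/(A(31, 21) + W(49, T)) = (3995 + 128)/((21² + 26*21 + 26*31 + 21*31) + (-58 + 49)) = 4123/((441 + 546 + 806 + 651) - 9) = 4123/(2444 - 9) = 4123/2435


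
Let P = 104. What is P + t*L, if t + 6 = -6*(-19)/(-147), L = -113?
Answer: 42612/49 ≈ 869.63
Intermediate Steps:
t = -332/49 (t = -6 - 6*(-19)/(-147) = -6 + 114*(-1/147) = -6 - 38/49 = -332/49 ≈ -6.7755)
P + t*L = 104 - 332/49*(-113) = 104 + 37516/49 = 42612/49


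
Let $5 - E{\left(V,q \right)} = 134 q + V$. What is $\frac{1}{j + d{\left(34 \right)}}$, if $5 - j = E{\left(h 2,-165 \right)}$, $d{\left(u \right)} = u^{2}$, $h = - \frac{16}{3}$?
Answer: $- \frac{3}{62894} \approx -4.7699 \cdot 10^{-5}$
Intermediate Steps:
$h = - \frac{16}{3}$ ($h = \left(-16\right) \frac{1}{3} = - \frac{16}{3} \approx -5.3333$)
$E{\left(V,q \right)} = 5 - V - 134 q$ ($E{\left(V,q \right)} = 5 - \left(134 q + V\right) = 5 - \left(V + 134 q\right) = 5 - V - 134 q$)
$j = - \frac{66362}{3}$ ($j = 5 - \left(5 - \left(- \frac{16}{3}\right) 2 - -22110\right) = 5 - \left(5 - - \frac{32}{3} + 22110\right) = 5 - \left(5 + \frac{32}{3} + 22110\right) = 5 - \frac{66377}{3} = - \frac{66362}{3} \approx -22121.0$)
$\frac{1}{j + d{\left(34 \right)}} = \frac{1}{- \frac{66362}{3} + 34^{2}} = \frac{1}{- \frac{66362}{3} + 1156} = \frac{1}{- \frac{62894}{3}} = - \frac{3}{62894}$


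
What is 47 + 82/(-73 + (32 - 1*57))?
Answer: 2262/49 ≈ 46.163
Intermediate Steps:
47 + 82/(-73 + (32 - 1*57)) = 47 + 82/(-73 + (32 - 57)) = 47 + 82/(-73 - 25) = 47 + 82/(-98) = 47 + 82*(-1/98) = 47 - 41/49 = 2262/49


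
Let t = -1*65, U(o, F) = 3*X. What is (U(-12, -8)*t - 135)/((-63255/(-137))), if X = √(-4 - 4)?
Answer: -1233/4217 - 3562*I*√2/4217 ≈ -0.29239 - 1.1946*I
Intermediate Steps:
X = 2*I*√2 (X = √(-8) = 2*I*√2 ≈ 2.8284*I)
U(o, F) = 6*I*√2 (U(o, F) = 3*(2*I*√2) = 6*I*√2)
t = -65
(U(-12, -8)*t - 135)/((-63255/(-137))) = ((6*I*√2)*(-65) - 135)/((-63255/(-137))) = (-390*I*√2 - 135)/((-63255*(-1/137))) = (-135 - 390*I*√2)/(63255/137) = (-135 - 390*I*√2)*(137/63255) = -1233/4217 - 3562*I*√2/4217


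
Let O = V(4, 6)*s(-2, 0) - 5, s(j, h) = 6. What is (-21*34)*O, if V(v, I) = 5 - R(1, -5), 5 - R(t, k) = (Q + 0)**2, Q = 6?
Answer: -150654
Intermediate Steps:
R(t, k) = -31 (R(t, k) = 5 - (6 + 0)**2 = 5 - 1*6**2 = 5 - 1*36 = 5 - 36 = -31)
V(v, I) = 36 (V(v, I) = 5 - 1*(-31) = 5 + 31 = 36)
O = 211 (O = 36*6 - 5 = 216 - 5 = 211)
(-21*34)*O = -21*34*211 = -714*211 = -150654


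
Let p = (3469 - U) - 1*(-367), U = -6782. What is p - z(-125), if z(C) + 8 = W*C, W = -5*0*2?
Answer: 10626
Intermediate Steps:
W = 0 (W = 0*2 = 0)
z(C) = -8 (z(C) = -8 + 0*C = -8 + 0 = -8)
p = 10618 (p = (3469 - 1*(-6782)) - 1*(-367) = (3469 + 6782) + 367 = 10251 + 367 = 10618)
p - z(-125) = 10618 - 1*(-8) = 10618 + 8 = 10626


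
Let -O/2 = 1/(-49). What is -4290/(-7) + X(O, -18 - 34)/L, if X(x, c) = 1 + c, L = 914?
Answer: 3920703/6398 ≈ 612.80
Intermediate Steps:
O = 2/49 (O = -2/(-49) = -2*(-1/49) = 2/49 ≈ 0.040816)
-4290/(-7) + X(O, -18 - 34)/L = -4290/(-7) + (1 + (-18 - 34))/914 = -4290*(-1/7) + (1 - 52)*(1/914) = 4290/7 - 51*1/914 = 4290/7 - 51/914 = 3920703/6398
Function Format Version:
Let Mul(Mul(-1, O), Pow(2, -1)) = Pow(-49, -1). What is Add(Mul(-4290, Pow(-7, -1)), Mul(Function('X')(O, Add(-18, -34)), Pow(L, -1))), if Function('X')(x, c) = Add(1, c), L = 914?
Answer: Rational(3920703, 6398) ≈ 612.80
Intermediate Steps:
O = Rational(2, 49) (O = Mul(-2, Pow(-49, -1)) = Mul(-2, Rational(-1, 49)) = Rational(2, 49) ≈ 0.040816)
Add(Mul(-4290, Pow(-7, -1)), Mul(Function('X')(O, Add(-18, -34)), Pow(L, -1))) = Add(Mul(-4290, Pow(-7, -1)), Mul(Add(1, Add(-18, -34)), Pow(914, -1))) = Add(Mul(-4290, Rational(-1, 7)), Mul(Add(1, -52), Rational(1, 914))) = Add(Rational(4290, 7), Mul(-51, Rational(1, 914))) = Add(Rational(4290, 7), Rational(-51, 914)) = Rational(3920703, 6398)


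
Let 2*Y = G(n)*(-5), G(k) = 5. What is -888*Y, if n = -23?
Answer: 11100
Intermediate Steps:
Y = -25/2 (Y = (5*(-5))/2 = (1/2)*(-25) = -25/2 ≈ -12.500)
-888*Y = -888*(-25/2) = 11100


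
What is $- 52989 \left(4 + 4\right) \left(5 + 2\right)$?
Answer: $-2967384$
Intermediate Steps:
$- 52989 \left(4 + 4\right) \left(5 + 2\right) = - 52989 \cdot 8 \cdot 7 = \left(-52989\right) 56 = -2967384$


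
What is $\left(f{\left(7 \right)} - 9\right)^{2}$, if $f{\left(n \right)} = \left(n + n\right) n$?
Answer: $7921$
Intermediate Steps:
$f{\left(n \right)} = 2 n^{2}$ ($f{\left(n \right)} = 2 n n = 2 n^{2}$)
$\left(f{\left(7 \right)} - 9\right)^{2} = \left(2 \cdot 7^{2} - 9\right)^{2} = \left(2 \cdot 49 - 9\right)^{2} = \left(98 - 9\right)^{2} = 89^{2} = 7921$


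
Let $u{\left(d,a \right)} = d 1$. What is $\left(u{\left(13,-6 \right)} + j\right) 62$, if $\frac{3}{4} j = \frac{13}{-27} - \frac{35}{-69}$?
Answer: $\frac{1505546}{1863} \approx 808.13$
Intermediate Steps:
$u{\left(d,a \right)} = d$
$j = \frac{64}{1863}$ ($j = \frac{4 \left(\frac{13}{-27} - \frac{35}{-69}\right)}{3} = \frac{4 \left(13 \left(- \frac{1}{27}\right) - - \frac{35}{69}\right)}{3} = \frac{4 \left(- \frac{13}{27} + \frac{35}{69}\right)}{3} = \frac{4}{3} \cdot \frac{16}{621} = \frac{64}{1863} \approx 0.034353$)
$\left(u{\left(13,-6 \right)} + j\right) 62 = \left(13 + \frac{64}{1863}\right) 62 = \frac{24283}{1863} \cdot 62 = \frac{1505546}{1863}$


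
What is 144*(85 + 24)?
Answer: 15696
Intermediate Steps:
144*(85 + 24) = 144*109 = 15696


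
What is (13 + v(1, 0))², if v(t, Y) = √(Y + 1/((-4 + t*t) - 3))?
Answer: (78 + I*√6)²/36 ≈ 168.83 + 10.614*I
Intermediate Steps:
v(t, Y) = √(Y + 1/(-7 + t²)) (v(t, Y) = √(Y + 1/((-4 + t²) - 3)) = √(Y + 1/(-7 + t²)))
(13 + v(1, 0))² = (13 + √((1 + 0*(-7 + 1²))/(-7 + 1²)))² = (13 + √((1 + 0*(-7 + 1))/(-7 + 1)))² = (13 + √((1 + 0*(-6))/(-6)))² = (13 + √(-(1 + 0)/6))² = (13 + √(-⅙*1))² = (13 + √(-⅙))² = (13 + I*√6/6)²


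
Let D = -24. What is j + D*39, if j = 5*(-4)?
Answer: -956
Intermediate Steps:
j = -20
j + D*39 = -20 - 24*39 = -20 - 936 = -956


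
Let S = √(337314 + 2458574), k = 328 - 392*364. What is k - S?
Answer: -142360 - 4*√174743 ≈ -1.4403e+5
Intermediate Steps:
k = -142360 (k = 328 - 142688 = -142360)
S = 4*√174743 (S = √2795888 = 4*√174743 ≈ 1672.1)
k - S = -142360 - 4*√174743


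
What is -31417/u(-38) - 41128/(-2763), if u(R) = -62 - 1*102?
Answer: 93550163/453132 ≈ 206.45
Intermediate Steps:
u(R) = -164 (u(R) = -62 - 102 = -164)
-31417/u(-38) - 41128/(-2763) = -31417/(-164) - 41128/(-2763) = -31417*(-1/164) - 41128*(-1/2763) = 31417/164 + 41128/2763 = 93550163/453132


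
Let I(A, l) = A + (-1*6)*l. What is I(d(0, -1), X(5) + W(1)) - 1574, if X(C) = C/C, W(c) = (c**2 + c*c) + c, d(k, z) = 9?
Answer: -1589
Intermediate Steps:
W(c) = c + 2*c**2 (W(c) = (c**2 + c**2) + c = 2*c**2 + c = c + 2*c**2)
X(C) = 1
I(A, l) = A - 6*l
I(d(0, -1), X(5) + W(1)) - 1574 = (9 - 6*(1 + 1*(1 + 2*1))) - 1574 = (9 - 6*(1 + 1*(1 + 2))) - 1574 = (9 - 6*(1 + 1*3)) - 1574 = (9 - 6*(1 + 3)) - 1574 = (9 - 6*4) - 1574 = (9 - 24) - 1574 = -15 - 1574 = -1589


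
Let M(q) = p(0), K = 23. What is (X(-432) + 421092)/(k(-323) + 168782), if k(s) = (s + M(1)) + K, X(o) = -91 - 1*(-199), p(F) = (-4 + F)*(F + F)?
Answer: 210600/84241 ≈ 2.5000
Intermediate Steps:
p(F) = 2*F*(-4 + F) (p(F) = (-4 + F)*(2*F) = 2*F*(-4 + F))
M(q) = 0 (M(q) = 2*0*(-4 + 0) = 2*0*(-4) = 0)
X(o) = 108 (X(o) = -91 + 199 = 108)
k(s) = 23 + s (k(s) = (s + 0) + 23 = s + 23 = 23 + s)
(X(-432) + 421092)/(k(-323) + 168782) = (108 + 421092)/((23 - 323) + 168782) = 421200/(-300 + 168782) = 421200/168482 = 421200*(1/168482) = 210600/84241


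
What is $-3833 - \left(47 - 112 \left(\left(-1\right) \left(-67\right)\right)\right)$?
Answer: $3624$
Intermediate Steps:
$-3833 - \left(47 - 112 \left(\left(-1\right) \left(-67\right)\right)\right) = -3833 - \left(47 - 7504\right) = -3833 - -7457 = -3833 + 7457 = 3624$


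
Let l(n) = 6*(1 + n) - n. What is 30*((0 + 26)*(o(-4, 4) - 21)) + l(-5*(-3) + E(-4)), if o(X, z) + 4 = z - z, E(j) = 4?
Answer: -19399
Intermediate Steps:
o(X, z) = -4 (o(X, z) = -4 + (z - z) = -4 + 0 = -4)
l(n) = 6 + 5*n (l(n) = (6 + 6*n) - n = 6 + 5*n)
30*((0 + 26)*(o(-4, 4) - 21)) + l(-5*(-3) + E(-4)) = 30*((0 + 26)*(-4 - 21)) + (6 + 5*(-5*(-3) + 4)) = 30*(26*(-25)) + (6 + 5*(15 + 4)) = 30*(-650) + (6 + 5*19) = -19500 + (6 + 95) = -19500 + 101 = -19399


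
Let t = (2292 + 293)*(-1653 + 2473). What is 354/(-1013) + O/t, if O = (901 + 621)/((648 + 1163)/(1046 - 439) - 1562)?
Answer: -355048460700751/1015998917160150 ≈ -0.34946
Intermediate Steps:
t = 2119700 (t = 2585*820 = 2119700)
O = -923854/946323 (O = 1522/(1811/607 - 1562) = 1522/(-946323/607) = 1522*(-607/946323) = -923854/946323 ≈ -0.97626)
354/(-1013) + O/t = 354/(-1013) - 923854/946323/2119700 = 354*(-1/1013) - 923854/946323*1/2119700 = -354/1013 - 461927/1002960431550 = -355048460700751/1015998917160150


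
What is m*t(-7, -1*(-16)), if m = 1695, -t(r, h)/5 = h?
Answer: -135600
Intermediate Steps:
t(r, h) = -5*h
m*t(-7, -1*(-16)) = 1695*(-(-5)*(-16)) = 1695*(-5*16) = 1695*(-80) = -135600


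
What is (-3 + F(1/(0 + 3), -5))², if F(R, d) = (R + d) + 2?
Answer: 289/9 ≈ 32.111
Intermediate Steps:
F(R, d) = 2 + R + d
(-3 + F(1/(0 + 3), -5))² = (-3 + (2 + 1/(0 + 3) - 5))² = (-3 + (2 + 1/3 - 5))² = (-3 + (2 + ⅓ - 5))² = (-3 - 8/3)² = (-17/3)² = 289/9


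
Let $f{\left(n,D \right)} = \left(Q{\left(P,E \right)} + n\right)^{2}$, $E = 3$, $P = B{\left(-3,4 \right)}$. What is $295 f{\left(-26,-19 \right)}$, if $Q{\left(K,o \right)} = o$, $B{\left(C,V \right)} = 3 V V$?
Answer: $156055$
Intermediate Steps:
$B{\left(C,V \right)} = 3 V^{2}$
$P = 48$ ($P = 3 \cdot 4^{2} = 3 \cdot 16 = 48$)
$f{\left(n,D \right)} = \left(3 + n\right)^{2}$
$295 f{\left(-26,-19 \right)} = 295 \left(3 - 26\right)^{2} = 295 \left(-23\right)^{2} = 295 \cdot 529 = 156055$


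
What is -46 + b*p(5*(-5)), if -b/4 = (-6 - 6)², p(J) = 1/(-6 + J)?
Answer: -850/31 ≈ -27.419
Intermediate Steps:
b = -576 (b = -4*(-6 - 6)² = -4*(-12)² = -4*144 = -576)
-46 + b*p(5*(-5)) = -46 - 576/(-6 + 5*(-5)) = -46 - 576/(-6 - 25) = -46 - 576/(-31) = -46 - 576*(-1/31) = -46 + 576/31 = -850/31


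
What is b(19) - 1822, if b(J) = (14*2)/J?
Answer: -34590/19 ≈ -1820.5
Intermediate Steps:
b(J) = 28/J
b(19) - 1822 = 28/19 - 1822 = -34590/19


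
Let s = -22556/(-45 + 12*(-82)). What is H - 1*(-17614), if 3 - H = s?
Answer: 18105337/1029 ≈ 17595.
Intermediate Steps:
s = 22556/1029 (s = -22556/(-45 - 984) = -22556/(-1029) = -22556*(-1/1029) = 22556/1029 ≈ 21.920)
H = -19469/1029 (H = 3 - 1*22556/1029 = 3 - 22556/1029 = -19469/1029 ≈ -18.920)
H - 1*(-17614) = -19469/1029 - 1*(-17614) = -19469/1029 + 17614 = 18105337/1029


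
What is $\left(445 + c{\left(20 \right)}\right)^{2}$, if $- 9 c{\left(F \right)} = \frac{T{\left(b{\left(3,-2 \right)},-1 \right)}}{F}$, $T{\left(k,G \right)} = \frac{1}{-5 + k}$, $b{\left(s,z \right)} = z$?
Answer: $\frac{314385611401}{1587600} \approx 1.9803 \cdot 10^{5}$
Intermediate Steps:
$c{\left(F \right)} = \frac{1}{63 F}$ ($c{\left(F \right)} = - \frac{\frac{1}{-5 - 2} \frac{1}{F}}{9} = - \frac{\frac{1}{-7} \frac{1}{F}}{9} = - \frac{\left(- \frac{1}{7}\right) \frac{1}{F}}{9} = \frac{1}{63 F}$)
$\left(445 + c{\left(20 \right)}\right)^{2} = \left(445 + \frac{1}{63 \cdot 20}\right)^{2} = \left(445 + \frac{1}{63} \cdot \frac{1}{20}\right)^{2} = \left(445 + \frac{1}{1260}\right)^{2} = \left(\frac{560701}{1260}\right)^{2} = \frac{314385611401}{1587600}$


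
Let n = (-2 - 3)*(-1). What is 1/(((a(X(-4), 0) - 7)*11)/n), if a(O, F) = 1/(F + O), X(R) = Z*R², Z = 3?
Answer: -48/737 ≈ -0.065129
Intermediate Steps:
X(R) = 3*R²
n = 5 (n = -5*(-1) = 5)
1/(((a(X(-4), 0) - 7)*11)/n) = 1/(((1/(0 + 3*(-4)²) - 7)*11)/5) = 1/(((1/(0 + 3*16) - 7)*11)*(⅕)) = 1/(((1/(0 + 48) - 7)*11)*(⅕)) = 1/(((1/48 - 7)*11)*(⅕)) = 1/(-335/48*11*(⅕)) = 1/(-3685/48*⅕) = 1/(-737/48) = -48/737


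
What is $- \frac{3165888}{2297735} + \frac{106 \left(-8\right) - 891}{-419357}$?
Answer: $- \frac{120331048441}{87597386945} \approx -1.3737$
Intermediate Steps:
$- \frac{3165888}{2297735} + \frac{106 \left(-8\right) - 891}{-419357} = \left(-3165888\right) \frac{1}{2297735} + \left(-848 - 891\right) \left(- \frac{1}{419357}\right) = - \frac{287808}{208885} - - \frac{1739}{419357} = - \frac{287808}{208885} + \frac{1739}{419357} = - \frac{120331048441}{87597386945}$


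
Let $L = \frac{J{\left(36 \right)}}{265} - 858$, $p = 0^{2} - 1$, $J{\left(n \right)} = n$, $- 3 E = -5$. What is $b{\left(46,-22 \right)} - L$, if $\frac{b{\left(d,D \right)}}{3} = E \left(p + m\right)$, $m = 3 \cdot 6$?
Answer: $\frac{249859}{265} \approx 942.86$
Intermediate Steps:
$E = \frac{5}{3}$ ($E = \left(- \frac{1}{3}\right) \left(-5\right) = \frac{5}{3} \approx 1.6667$)
$p = -1$ ($p = 0 - 1 = -1$)
$m = 18$
$b{\left(d,D \right)} = 85$ ($b{\left(d,D \right)} = 3 \frac{5 \left(-1 + 18\right)}{3} = 3 \cdot \frac{5}{3} \cdot 17 = 3 \cdot \frac{85}{3} = 85$)
$L = - \frac{227334}{265}$ ($L = \frac{36}{265} - 858 = - \frac{227334}{265} \approx -857.86$)
$b{\left(46,-22 \right)} - L = 85 - - \frac{227334}{265} = 85 + \frac{227334}{265} = \frac{249859}{265}$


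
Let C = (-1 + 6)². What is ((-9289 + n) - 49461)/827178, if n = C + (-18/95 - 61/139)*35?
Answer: -77575402/1092288549 ≈ -0.071021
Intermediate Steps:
C = 25 (C = 5² = 25)
n = 7946/2641 (n = 25 + (-18/95 - 61/139)*35 = 25 - 8297/13205*35 = 25 - 58079/2641 = 7946/2641 ≈ 3.0087)
((-9289 + n) - 49461)/827178 = ((-9289 + 7946/2641) - 49461)/827178 = (-24524303/2641 - 49461)*(1/827178) = -155150804/2641*1/827178 = -77575402/1092288549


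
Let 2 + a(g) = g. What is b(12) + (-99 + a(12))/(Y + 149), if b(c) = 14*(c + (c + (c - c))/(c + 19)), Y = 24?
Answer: 927289/5363 ≈ 172.90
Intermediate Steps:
a(g) = -2 + g
b(c) = 14*c + 14*c/(19 + c) (b(c) = 14*(c + (c + 0)/(19 + c)) = 14*(c + c/(19 + c)) = 14*c + 14*c/(19 + c))
b(12) + (-99 + a(12))/(Y + 149) = 14*12*(20 + 12)/(19 + 12) + (-99 + (-2 + 12))/(24 + 149) = 14*12*32/31 + (-99 + 10)/173 = 14*12*(1/31)*32 - 89*1/173 = 5376/31 - 89/173 = 927289/5363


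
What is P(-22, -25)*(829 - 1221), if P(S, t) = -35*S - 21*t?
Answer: -507640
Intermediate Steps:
P(-22, -25)*(829 - 1221) = (-35*(-22) - 21*(-25))*(829 - 1221) = (770 + 525)*(-392) = 1295*(-392) = -507640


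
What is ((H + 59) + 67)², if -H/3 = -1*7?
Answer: 21609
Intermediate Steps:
H = 21 (H = -(-3)*7 = -3*(-7) = 21)
((H + 59) + 67)² = ((21 + 59) + 67)² = (80 + 67)² = 147² = 21609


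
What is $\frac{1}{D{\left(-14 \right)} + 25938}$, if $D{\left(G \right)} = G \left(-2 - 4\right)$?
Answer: $\frac{1}{26022} \approx 3.8429 \cdot 10^{-5}$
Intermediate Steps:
$D{\left(G \right)} = - 6 G$ ($D{\left(G \right)} = G \left(-6\right) = - 6 G$)
$\frac{1}{D{\left(-14 \right)} + 25938} = \frac{1}{\left(-6\right) \left(-14\right) + 25938} = \frac{1}{84 + 25938} = \frac{1}{26022}$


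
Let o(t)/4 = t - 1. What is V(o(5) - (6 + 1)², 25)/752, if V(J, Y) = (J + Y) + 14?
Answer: 3/376 ≈ 0.0079787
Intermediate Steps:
o(t) = -4 + 4*t (o(t) = 4*(t - 1) = 4*(-1 + t) = -4 + 4*t)
V(J, Y) = 14 + J + Y
V(o(5) - (6 + 1)², 25)/752 = (14 + ((-4 + 4*5) - (6 + 1)²) + 25)/752 = (14 + ((-4 + 20) - 1*7²) + 25)*(1/752) = (14 + (16 - 1*49) + 25)*(1/752) = (14 + (16 - 49) + 25)*(1/752) = (14 - 33 + 25)*(1/752) = 6*(1/752) = 3/376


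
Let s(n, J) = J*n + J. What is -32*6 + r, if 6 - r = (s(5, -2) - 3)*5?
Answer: -111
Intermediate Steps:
s(n, J) = J + J*n
r = 81 (r = 6 - (-2*(1 + 5) - 3)*5 = 6 - (-2*6 - 3)*5 = 6 - (-12 - 3)*5 = 6 - (-15)*5 = 6 - 1*(-75) = 6 + 75 = 81)
-32*6 + r = -32*6 + 81 = -8*24 + 81 = -192 + 81 = -111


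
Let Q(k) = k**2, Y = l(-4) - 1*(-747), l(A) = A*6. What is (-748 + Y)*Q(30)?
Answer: -22500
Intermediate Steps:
l(A) = 6*A
Y = 723 (Y = 6*(-4) - 1*(-747) = -24 + 747 = 723)
(-748 + Y)*Q(30) = (-748 + 723)*30**2 = -25*900 = -22500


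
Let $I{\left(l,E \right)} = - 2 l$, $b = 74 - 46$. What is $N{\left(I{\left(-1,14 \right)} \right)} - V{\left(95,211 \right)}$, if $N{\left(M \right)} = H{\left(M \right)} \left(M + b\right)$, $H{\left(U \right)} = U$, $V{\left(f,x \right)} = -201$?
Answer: $261$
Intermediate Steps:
$b = 28$
$N{\left(M \right)} = M \left(28 + M\right)$ ($N{\left(M \right)} = M \left(M + 28\right) = M \left(28 + M\right)$)
$N{\left(I{\left(-1,14 \right)} \right)} - V{\left(95,211 \right)} = \left(-2\right) \left(-1\right) \left(28 - -2\right) - -201 = 2 \left(28 + 2\right) + 201 = 2 \cdot 30 + 201 = 60 + 201 = 261$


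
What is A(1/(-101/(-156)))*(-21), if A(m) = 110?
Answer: -2310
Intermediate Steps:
A(1/(-101/(-156)))*(-21) = 110*(-21) = -2310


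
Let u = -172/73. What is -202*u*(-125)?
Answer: -4343000/73 ≈ -59493.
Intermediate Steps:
u = -172/73 (u = -172*1/73 = -172/73 ≈ -2.3562)
-202*u*(-125) = -202*(-172/73)*(-125) = (34744/73)*(-125) = -4343000/73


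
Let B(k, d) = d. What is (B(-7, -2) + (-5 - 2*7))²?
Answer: 441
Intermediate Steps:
(B(-7, -2) + (-5 - 2*7))² = (-2 + (-5 - 2*7))² = (-2 + (-5 - 14))² = (-2 - 19)² = (-21)² = 441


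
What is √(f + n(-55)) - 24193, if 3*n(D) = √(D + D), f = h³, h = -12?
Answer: -24193 + √(-15552 + 3*I*√110)/3 ≈ -24193.0 + 41.569*I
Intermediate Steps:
f = -1728 (f = (-12)³ = -1728)
n(D) = √2*√D/3 (n(D) = √(D + D)/3 = √(2*D)/3 = (√2*√D)/3 = √2*√D/3)
√(f + n(-55)) - 24193 = √(-1728 + √2*√(-55)/3) - 24193 = √(-1728 + √2*(I*√55)/3) - 24193 = √(-1728 + I*√110/3) - 24193 = -24193 + √(-1728 + I*√110/3)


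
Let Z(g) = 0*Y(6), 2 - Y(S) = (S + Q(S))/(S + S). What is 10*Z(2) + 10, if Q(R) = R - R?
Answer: 10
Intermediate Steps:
Q(R) = 0
Y(S) = 3/2 (Y(S) = 2 - (S + 0)/(S + S) = 2 - S/(2*S) = 2 - S*1/(2*S) = 2 - 1*½ = 2 - ½ = 3/2)
Z(g) = 0 (Z(g) = 0*(3/2) = 0)
10*Z(2) + 10 = 10*0 + 10 = 0 + 10 = 10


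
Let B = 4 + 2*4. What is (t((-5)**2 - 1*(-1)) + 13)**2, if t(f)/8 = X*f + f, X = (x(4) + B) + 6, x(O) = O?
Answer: 23011209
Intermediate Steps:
B = 12 (B = 4 + 8 = 12)
X = 22 (X = (4 + 12) + 6 = 16 + 6 = 22)
t(f) = 184*f (t(f) = 8*(22*f + f) = 8*(23*f) = 184*f)
(t((-5)**2 - 1*(-1)) + 13)**2 = (184*((-5)**2 - 1*(-1)) + 13)**2 = (184*(25 + 1) + 13)**2 = (184*26 + 13)**2 = (4784 + 13)**2 = 4797**2 = 23011209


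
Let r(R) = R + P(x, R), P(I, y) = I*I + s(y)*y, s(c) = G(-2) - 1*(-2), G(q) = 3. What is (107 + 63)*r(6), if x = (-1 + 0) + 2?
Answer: 6290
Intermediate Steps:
x = 1 (x = -1 + 2 = 1)
s(c) = 5 (s(c) = 3 - 1*(-2) = 3 + 2 = 5)
P(I, y) = I**2 + 5*y (P(I, y) = I*I + 5*y = I**2 + 5*y)
r(R) = 1 + 6*R (r(R) = R + (1**2 + 5*R) = R + (1 + 5*R) = 1 + 6*R)
(107 + 63)*r(6) = (107 + 63)*(1 + 6*6) = 170*(1 + 36) = 170*37 = 6290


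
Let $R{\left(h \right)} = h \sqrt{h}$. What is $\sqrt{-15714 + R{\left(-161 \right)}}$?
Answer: $\sqrt{-15714 - 161 i \sqrt{161}} \approx 8.1312 - 125.62 i$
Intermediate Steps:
$R{\left(h \right)} = h^{\frac{3}{2}}$
$\sqrt{-15714 + R{\left(-161 \right)}} = \sqrt{-15714 + \left(-161\right)^{\frac{3}{2}}} = \sqrt{-15714 - 161 i \sqrt{161}}$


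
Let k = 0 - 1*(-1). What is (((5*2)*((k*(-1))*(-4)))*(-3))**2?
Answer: 14400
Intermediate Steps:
k = 1 (k = 0 + 1 = 1)
(((5*2)*((k*(-1))*(-4)))*(-3))**2 = (((5*2)*((1*(-1))*(-4)))*(-3))**2 = ((10*(-1*(-4)))*(-3))**2 = ((10*4)*(-3))**2 = (40*(-3))**2 = (-120)**2 = 14400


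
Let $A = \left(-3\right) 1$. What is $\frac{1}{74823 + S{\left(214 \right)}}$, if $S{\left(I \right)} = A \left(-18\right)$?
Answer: $\frac{1}{74877} \approx 1.3355 \cdot 10^{-5}$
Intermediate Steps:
$A = -3$
$S{\left(I \right)} = 54$ ($S{\left(I \right)} = \left(-3\right) \left(-18\right) = 54$)
$\frac{1}{74823 + S{\left(214 \right)}} = \frac{1}{74823 + 54} = \frac{1}{74877}$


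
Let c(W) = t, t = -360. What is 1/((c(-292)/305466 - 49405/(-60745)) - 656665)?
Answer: -618517739/406158448757784 ≈ -1.5228e-6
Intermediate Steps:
c(W) = -360
1/((c(-292)/305466 - 49405/(-60745)) - 656665) = 1/((-360/305466 - 49405/(-60745)) - 656665) = 1/((-360*1/305466 - 49405*(-1/60745)) - 656665) = 1/((-60/50911 + 9881/12149) - 656665) = 1/(502322651/618517739 - 656665) = 1/(-406158448757784/618517739) = -618517739/406158448757784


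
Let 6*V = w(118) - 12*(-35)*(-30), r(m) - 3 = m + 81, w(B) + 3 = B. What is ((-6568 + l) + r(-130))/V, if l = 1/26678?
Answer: 529344873/166537415 ≈ 3.1785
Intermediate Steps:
w(B) = -3 + B
r(m) = 84 + m (r(m) = 3 + (m + 81) = 3 + (81 + m) = 84 + m)
l = 1/26678 ≈ 3.7484e-5
V = -12485/6 (V = ((-3 + 118) - 12*(-35)*(-30))/6 = (115 + 420*(-30))/6 = (115 - 12600)/6 = (⅙)*(-12485) = -12485/6 ≈ -2080.8)
((-6568 + l) + r(-130))/V = ((-6568 + 1/26678) + (84 - 130))/(-12485/6) = (-175221103/26678 - 46)*(-6/12485) = -176448291/26678*(-6/12485) = 529344873/166537415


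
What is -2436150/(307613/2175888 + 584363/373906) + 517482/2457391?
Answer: -187328496784145862977046/131047632480468127 ≈ -1.4295e+6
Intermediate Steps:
-2436150/(307613/2175888 + 584363/373906) + 517482/2457391 = -2436150/(307613*(1/2175888) + 584363*(1/373906)) + 517482*(1/2457391) = -2436150/(307613/2175888 + 44951/28762) + 517482/2457391 = -2436150/53327953297/31291445328 + 517482/2457391 = -2436150*31291445328/53327953297 + 517482/2457391 = -76230654535807200/53327953297 + 517482/2457391 = -187328496784145862977046/131047632480468127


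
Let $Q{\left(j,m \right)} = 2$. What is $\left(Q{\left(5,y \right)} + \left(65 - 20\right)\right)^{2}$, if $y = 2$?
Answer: $2209$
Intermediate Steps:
$\left(Q{\left(5,y \right)} + \left(65 - 20\right)\right)^{2} = \left(2 + \left(65 - 20\right)\right)^{2} = \left(2 + 45\right)^{2} = 47^{2} = 2209$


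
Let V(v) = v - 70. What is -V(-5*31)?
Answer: 225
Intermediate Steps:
V(v) = -70 + v
-V(-5*31) = -(-70 - 5*31) = -(-70 - 155) = -1*(-225) = 225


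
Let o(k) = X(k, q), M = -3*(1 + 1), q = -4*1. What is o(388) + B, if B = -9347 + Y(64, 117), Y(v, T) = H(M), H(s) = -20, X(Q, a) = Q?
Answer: -8979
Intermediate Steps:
q = -4
M = -6 (M = -3*2 = -6)
o(k) = k
Y(v, T) = -20
B = -9367 (B = -9347 - 20 = -9367)
o(388) + B = 388 - 9367 = -8979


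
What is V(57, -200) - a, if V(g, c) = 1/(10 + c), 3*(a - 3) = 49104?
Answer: -3110491/190 ≈ -16371.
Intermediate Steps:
a = 16371 (a = 3 + (1/3)*49104 = 3 + 16368 = 16371)
V(57, -200) - a = 1/(10 - 200) - 1*16371 = 1/(-190) - 16371 = -1/190 - 16371 = -3110491/190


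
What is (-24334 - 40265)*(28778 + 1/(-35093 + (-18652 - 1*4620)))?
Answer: -36167429056477/19455 ≈ -1.8590e+9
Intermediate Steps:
(-24334 - 40265)*(28778 + 1/(-35093 + (-18652 - 1*4620))) = -64599*(28778 + 1/(-35093 + (-18652 - 4620))) = -64599*(28778 + 1/(-35093 - 23272)) = -64599*(28778 + 1/(-58365)) = -64599*(28778 - 1/58365) = -64599*1679627969/58365 = -36167429056477/19455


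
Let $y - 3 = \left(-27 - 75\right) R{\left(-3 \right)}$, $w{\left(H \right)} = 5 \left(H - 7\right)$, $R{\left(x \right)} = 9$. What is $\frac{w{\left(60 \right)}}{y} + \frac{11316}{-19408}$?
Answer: $- \frac{774863}{887916} \approx -0.87268$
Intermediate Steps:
$w{\left(H \right)} = -35 + 5 H$ ($w{\left(H \right)} = 5 \left(-7 + H\right) = -35 + 5 H$)
$y = -915$ ($y = 3 + \left(-27 - 75\right) 9 = 3 - 918 = -915$)
$\frac{w{\left(60 \right)}}{y} + \frac{11316}{-19408} = \frac{-35 + 5 \cdot 60}{-915} + \frac{11316}{-19408} = \left(-35 + 300\right) \left(- \frac{1}{915}\right) + 11316 \left(- \frac{1}{19408}\right) = 265 \left(- \frac{1}{915}\right) - \frac{2829}{4852} = - \frac{53}{183} - \frac{2829}{4852} = - \frac{774863}{887916}$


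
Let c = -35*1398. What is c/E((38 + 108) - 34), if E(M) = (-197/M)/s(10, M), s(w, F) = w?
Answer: 54801600/197 ≈ 2.7818e+5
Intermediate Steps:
E(M) = -197/(10*M) (E(M) = -197/M/10 = -197/M*(⅒) = -197/(10*M))
c = -48930
c/E((38 + 108) - 34) = -48930/((-197/(10*((38 + 108) - 34)))) = -48930/((-197/(10*(146 - 34)))) = -48930/((-197/10/112)) = -48930/((-197/10*1/112)) = -48930/(-197/1120) = -48930*(-1120/197) = 54801600/197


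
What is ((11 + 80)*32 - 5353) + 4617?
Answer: 2176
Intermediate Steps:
((11 + 80)*32 - 5353) + 4617 = (91*32 - 5353) + 4617 = (2912 - 5353) + 4617 = -2441 + 4617 = 2176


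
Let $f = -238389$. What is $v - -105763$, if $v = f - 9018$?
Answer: $-141644$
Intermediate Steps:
$v = -247407$ ($v = -238389 - 9018 = -247407$)
$v - -105763 = -247407 - -105763 = -247407 + 105763 = -141644$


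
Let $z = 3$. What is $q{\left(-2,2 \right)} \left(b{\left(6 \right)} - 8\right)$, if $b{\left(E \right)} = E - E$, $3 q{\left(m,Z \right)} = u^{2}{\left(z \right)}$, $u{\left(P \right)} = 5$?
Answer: $- \frac{200}{3} \approx -66.667$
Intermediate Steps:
$q{\left(m,Z \right)} = \frac{25}{3}$ ($q{\left(m,Z \right)} = \frac{5^{2}}{3} = \frac{1}{3} \cdot 25 = \frac{25}{3}$)
$b{\left(E \right)} = 0$
$q{\left(-2,2 \right)} \left(b{\left(6 \right)} - 8\right) = \frac{25 \left(0 - 8\right)}{3} = \frac{25}{3} \left(-8\right) = - \frac{200}{3}$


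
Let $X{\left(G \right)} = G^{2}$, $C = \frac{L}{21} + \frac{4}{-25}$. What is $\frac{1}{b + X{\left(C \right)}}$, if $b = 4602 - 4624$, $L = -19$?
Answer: $- \frac{275625}{5751269} \approx -0.047924$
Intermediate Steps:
$C = - \frac{559}{525}$ ($C = - \frac{19}{21} + \frac{4}{-25} = \left(-19\right) \frac{1}{21} + 4 \left(- \frac{1}{25}\right) = - \frac{19}{21} - \frac{4}{25} = - \frac{559}{525} \approx -1.0648$)
$b = -22$ ($b = 4602 - 4624 = -22$)
$\frac{1}{b + X{\left(C \right)}} = \frac{1}{-22 + \left(- \frac{559}{525}\right)^{2}} = \frac{1}{-22 + \frac{312481}{275625}} = \frac{1}{- \frac{5751269}{275625}} = - \frac{275625}{5751269}$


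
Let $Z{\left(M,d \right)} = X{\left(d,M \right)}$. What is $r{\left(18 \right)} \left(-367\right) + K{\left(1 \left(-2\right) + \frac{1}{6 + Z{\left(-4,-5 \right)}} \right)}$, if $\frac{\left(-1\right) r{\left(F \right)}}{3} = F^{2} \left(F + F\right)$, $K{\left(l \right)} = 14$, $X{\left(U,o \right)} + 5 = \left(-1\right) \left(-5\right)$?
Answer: $12842078$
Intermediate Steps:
$X{\left(U,o \right)} = 0$ ($X{\left(U,o \right)} = -5 - -5 = -5 + 5 = 0$)
$Z{\left(M,d \right)} = 0$
$r{\left(F \right)} = - 6 F^{3}$ ($r{\left(F \right)} = - 3 F^{2} \left(F + F\right) = - 3 F^{2} \cdot 2 F = - 3 \cdot 2 F^{3} = - 6 F^{3}$)
$r{\left(18 \right)} \left(-367\right) + K{\left(1 \left(-2\right) + \frac{1}{6 + Z{\left(-4,-5 \right)}} \right)} = - 6 \cdot 18^{3} \left(-367\right) + 14 = \left(-6\right) 5832 \left(-367\right) + 14 = \left(-34992\right) \left(-367\right) + 14 = 12842064 + 14 = 12842078$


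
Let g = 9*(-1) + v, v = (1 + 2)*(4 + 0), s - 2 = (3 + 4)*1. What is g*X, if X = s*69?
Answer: 1863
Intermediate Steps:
s = 9 (s = 2 + (3 + 4)*1 = 2 + 7*1 = 2 + 7 = 9)
v = 12 (v = 3*4 = 12)
X = 621 (X = 9*69 = 621)
g = 3 (g = 9*(-1) + 12 = -9 + 12 = 3)
g*X = 3*621 = 1863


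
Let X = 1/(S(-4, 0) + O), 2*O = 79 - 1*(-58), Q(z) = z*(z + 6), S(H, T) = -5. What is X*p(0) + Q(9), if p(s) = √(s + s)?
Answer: 135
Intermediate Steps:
p(s) = √2*√s (p(s) = √(2*s) = √2*√s)
Q(z) = z*(6 + z)
O = 137/2 (O = (79 - 1*(-58))/2 = (79 + 58)/2 = (½)*137 = 137/2 ≈ 68.500)
X = 2/127 (X = 1/(-5 + 137/2) = 1/(127/2) = 2/127 ≈ 0.015748)
X*p(0) + Q(9) = 2*(√2*√0)/127 + 9*(6 + 9) = 2*(√2*0)/127 + 9*15 = (2/127)*0 + 135 = 0 + 135 = 135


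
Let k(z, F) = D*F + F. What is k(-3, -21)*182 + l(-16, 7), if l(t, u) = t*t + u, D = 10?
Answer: -41779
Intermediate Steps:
l(t, u) = u + t**2 (l(t, u) = t**2 + u = u + t**2)
k(z, F) = 11*F (k(z, F) = 10*F + F = 11*F)
k(-3, -21)*182 + l(-16, 7) = (11*(-21))*182 + (7 + (-16)**2) = -231*182 + (7 + 256) = -42042 + 263 = -41779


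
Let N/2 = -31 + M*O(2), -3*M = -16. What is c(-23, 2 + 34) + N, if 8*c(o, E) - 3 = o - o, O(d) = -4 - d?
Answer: -1005/8 ≈ -125.63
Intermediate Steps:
M = 16/3 (M = -⅓*(-16) = 16/3 ≈ 5.3333)
c(o, E) = 3/8 (c(o, E) = 3/8 + (o - o)/8 = 3/8 + (⅛)*0 = 3/8 + 0 = 3/8)
N = -126 (N = 2*(-31 + 16*(-4 - 1*2)/3) = 2*(-31 + 16*(-4 - 2)/3) = 2*(-31 + (16/3)*(-6)) = 2*(-31 - 32) = 2*(-63) = -126)
c(-23, 2 + 34) + N = 3/8 - 126 = -1005/8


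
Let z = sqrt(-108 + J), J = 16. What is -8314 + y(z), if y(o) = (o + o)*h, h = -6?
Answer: -8314 - 24*I*sqrt(23) ≈ -8314.0 - 115.1*I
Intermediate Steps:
z = 2*I*sqrt(23) (z = sqrt(-108 + 16) = sqrt(-92) = 2*I*sqrt(23) ≈ 9.5917*I)
y(o) = -12*o (y(o) = (o + o)*(-6) = (2*o)*(-6) = -12*o)
-8314 + y(z) = -8314 - 24*I*sqrt(23)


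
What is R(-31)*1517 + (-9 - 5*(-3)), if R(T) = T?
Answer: -47021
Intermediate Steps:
R(-31)*1517 + (-9 - 5*(-3)) = -31*1517 + (-9 - 5*(-3)) = -47027 + (-9 + 15) = -47027 + 6 = -47021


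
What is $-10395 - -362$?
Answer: $-10033$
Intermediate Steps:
$-10395 - -362 = -10395 + \left(-12538 + 12900\right) = -10395 + 362 = -10033$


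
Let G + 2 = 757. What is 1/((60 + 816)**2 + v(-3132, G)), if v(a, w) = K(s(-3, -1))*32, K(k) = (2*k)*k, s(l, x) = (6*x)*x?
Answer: 1/769680 ≈ 1.2992e-6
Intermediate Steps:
G = 755 (G = -2 + 757 = 755)
s(l, x) = 6*x**2
K(k) = 2*k**2
v(a, w) = 2304 (v(a, w) = (2*(6*(-1)**2)**2)*32 = (2*(6*1)**2)*32 = (2*6**2)*32 = (2*36)*32 = 72*32 = 2304)
1/((60 + 816)**2 + v(-3132, G)) = 1/((60 + 816)**2 + 2304) = 1/(876**2 + 2304) = 1/(767376 + 2304) = 1/769680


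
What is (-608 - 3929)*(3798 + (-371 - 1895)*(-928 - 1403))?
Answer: -23981874228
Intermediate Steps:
(-608 - 3929)*(3798 + (-371 - 1895)*(-928 - 1403)) = -4537*(3798 - 2266*(-2331)) = -4537*(3798 + 5282046) = -4537*5285844 = -23981874228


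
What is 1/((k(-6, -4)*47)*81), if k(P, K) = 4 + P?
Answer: -1/7614 ≈ -0.00013134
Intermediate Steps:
1/((k(-6, -4)*47)*81) = 1/(((4 - 6)*47)*81) = 1/(-2*47*81) = 1/(-94*81) = 1/(-7614) = -1/7614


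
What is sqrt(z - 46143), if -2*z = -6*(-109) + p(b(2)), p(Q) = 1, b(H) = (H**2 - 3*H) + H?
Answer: I*sqrt(185882)/2 ≈ 215.57*I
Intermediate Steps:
b(H) = H**2 - 2*H
z = -655/2 (z = -(-6*(-109) + 1)/2 = -(654 + 1)/2 = -1/2*655 = -655/2 ≈ -327.50)
sqrt(z - 46143) = sqrt(-655/2 - 46143) = sqrt(-92941/2) = I*sqrt(185882)/2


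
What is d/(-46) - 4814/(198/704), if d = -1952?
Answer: -3534320/207 ≈ -17074.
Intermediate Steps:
d/(-46) - 4814/(198/704) = -1952/(-46) - 4814/(198/704) = -1952*(-1/46) - 4814/(198*(1/704)) = 976/23 - 4814/9/32 = 976/23 - 4814*32/9 = 976/23 - 154048/9 = -3534320/207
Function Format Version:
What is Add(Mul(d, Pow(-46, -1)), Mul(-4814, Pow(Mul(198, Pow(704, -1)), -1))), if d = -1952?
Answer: Rational(-3534320, 207) ≈ -17074.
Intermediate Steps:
Add(Mul(d, Pow(-46, -1)), Mul(-4814, Pow(Mul(198, Pow(704, -1)), -1))) = Add(Mul(-1952, Pow(-46, -1)), Mul(-4814, Pow(Mul(198, Pow(704, -1)), -1))) = Add(Mul(-1952, Rational(-1, 46)), Mul(-4814, Pow(Mul(198, Rational(1, 704)), -1))) = Add(Rational(976, 23), Mul(-4814, Pow(Rational(9, 32), -1))) = Add(Rational(976, 23), Mul(-4814, Rational(32, 9))) = Add(Rational(976, 23), Rational(-154048, 9)) = Rational(-3534320, 207)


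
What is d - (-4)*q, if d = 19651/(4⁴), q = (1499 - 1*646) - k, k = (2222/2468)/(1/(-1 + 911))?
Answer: 33419771/157952 ≈ 211.58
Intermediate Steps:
k = 505505/617 (k = (2222*(1/2468))/(1/910) = 1111/(1234*(1/910)) = (1111/1234)*910 = 505505/617 ≈ 819.29)
q = 20796/617 (q = (1499 - 1*646) - 1*505505/617 = (1499 - 646) - 505505/617 = 853 - 505505/617 = 20796/617 ≈ 33.705)
d = 19651/256 ≈ 76.762
d - (-4)*q = 19651/256 - (-4)*20796/617 = 19651/256 - 1*(-83184/617) = 19651/256 + 83184/617 = 33419771/157952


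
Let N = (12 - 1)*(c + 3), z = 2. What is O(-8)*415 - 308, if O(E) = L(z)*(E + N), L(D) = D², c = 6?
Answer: 150752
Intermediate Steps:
N = 99 (N = (12 - 1)*(6 + 3) = 11*9 = 99)
O(E) = 396 + 4*E (O(E) = 2²*(E + 99) = 4*(99 + E) = 396 + 4*E)
O(-8)*415 - 308 = (396 + 4*(-8))*415 - 308 = (396 - 32)*415 - 308 = 364*415 - 308 = 151060 - 308 = 150752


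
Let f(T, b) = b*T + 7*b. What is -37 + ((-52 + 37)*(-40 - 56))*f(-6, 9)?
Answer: 12923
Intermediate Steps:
f(T, b) = 7*b + T*b (f(T, b) = T*b + 7*b = 7*b + T*b)
-37 + ((-52 + 37)*(-40 - 56))*f(-6, 9) = -37 + ((-52 + 37)*(-40 - 56))*(9*(7 - 6)) = -37 + (-15*(-96))*(9*1) = -37 + 1440*9 = -37 + 12960 = 12923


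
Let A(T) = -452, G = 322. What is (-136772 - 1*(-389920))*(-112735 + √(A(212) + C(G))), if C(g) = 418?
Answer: -28538639780 + 253148*I*√34 ≈ -2.8539e+10 + 1.4761e+6*I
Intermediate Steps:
(-136772 - 1*(-389920))*(-112735 + √(A(212) + C(G))) = (-136772 - 1*(-389920))*(-112735 + √(-452 + 418)) = (-136772 + 389920)*(-112735 + √(-34)) = 253148*(-112735 + I*√34) = -28538639780 + 253148*I*√34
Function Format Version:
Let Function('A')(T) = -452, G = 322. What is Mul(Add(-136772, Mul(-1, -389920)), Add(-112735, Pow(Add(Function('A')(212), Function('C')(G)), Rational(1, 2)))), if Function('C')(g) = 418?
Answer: Add(-28538639780, Mul(253148, I, Pow(34, Rational(1, 2)))) ≈ Add(-2.8539e+10, Mul(1.4761e+6, I))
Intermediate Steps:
Mul(Add(-136772, Mul(-1, -389920)), Add(-112735, Pow(Add(Function('A')(212), Function('C')(G)), Rational(1, 2)))) = Mul(Add(-136772, Mul(-1, -389920)), Add(-112735, Pow(Add(-452, 418), Rational(1, 2)))) = Mul(Add(-136772, 389920), Add(-112735, Pow(-34, Rational(1, 2)))) = Mul(253148, Add(-112735, Mul(I, Pow(34, Rational(1, 2))))) = Add(-28538639780, Mul(253148, I, Pow(34, Rational(1, 2))))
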